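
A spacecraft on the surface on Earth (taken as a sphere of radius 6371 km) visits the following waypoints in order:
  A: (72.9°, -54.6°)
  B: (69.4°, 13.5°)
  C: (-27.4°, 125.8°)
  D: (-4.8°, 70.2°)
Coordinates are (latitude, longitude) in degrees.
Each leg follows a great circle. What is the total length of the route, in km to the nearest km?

Leg A→B: central angle 0.3674 rad, distance 2340.7 km.
Leg B→C: central angle 2.1523 rad, distance 13712.5 km.
Leg C→D: central angle 1.0023 rad, distance 6385.9 km.
Total: 2340.7 + 13712.5 + 6385.9 ≈ 22439 km.

22439 km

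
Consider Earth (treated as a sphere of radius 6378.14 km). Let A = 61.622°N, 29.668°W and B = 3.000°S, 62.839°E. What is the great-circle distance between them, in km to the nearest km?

10445 km

With latitudes φ₁ = 61.622°, φ₂ = -3.000° and longitude difference Δλ = 92.507°:
cos c = sin φ₁ sin φ₂ + cos φ₁ cos φ₂ cos Δλ = (0.8798)(-0.0523) + (0.4753)(0.9986)(-0.0437) = -0.06681,
so c = arccos(-0.06681) = 1.63765 rad.
Distance = R·c = 6378.14 × 1.6377 ≈ 10445 km.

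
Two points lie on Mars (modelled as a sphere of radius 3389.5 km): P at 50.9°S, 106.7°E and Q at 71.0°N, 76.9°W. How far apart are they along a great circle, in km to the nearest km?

With latitudes φ₁ = -50.900°, φ₂ = 71.000° and longitude difference Δλ = 176.400°:
Haversine: a = sin²(Δφ/2) + cos φ₁ cos φ₂ sin²(Δλ/2) = 0.7642 + (0.6307)(0.3256)(0.9990) = 0.96934.
Central angle c = 2·arcsin(√a) = 2.78960 rad.
Distance = R·c = 3389.5 × 2.7896 ≈ 9455 km.

9455 km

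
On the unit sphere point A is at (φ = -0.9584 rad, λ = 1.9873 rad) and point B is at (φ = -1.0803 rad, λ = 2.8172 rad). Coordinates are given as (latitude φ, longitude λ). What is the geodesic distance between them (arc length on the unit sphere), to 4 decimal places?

0.4404

In radians: φ₁ = -0.9584, φ₂ = -1.0803, Δλ = 47.550° = 0.8299 rad.
cos c = sin φ₁ sin φ₂ + cos φ₁ cos φ₂ cos Δλ = (-0.8183)(-0.8821) + (0.5748)(0.4711)(0.6749) = 0.90456,
so c = arccos(0.90456) = 0.44045 rad.
On the unit sphere the arc length equals the central angle: 0.4404.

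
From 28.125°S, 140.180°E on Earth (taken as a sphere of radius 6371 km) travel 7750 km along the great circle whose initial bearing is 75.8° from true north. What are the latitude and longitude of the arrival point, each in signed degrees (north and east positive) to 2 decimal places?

2.25°, -154.33°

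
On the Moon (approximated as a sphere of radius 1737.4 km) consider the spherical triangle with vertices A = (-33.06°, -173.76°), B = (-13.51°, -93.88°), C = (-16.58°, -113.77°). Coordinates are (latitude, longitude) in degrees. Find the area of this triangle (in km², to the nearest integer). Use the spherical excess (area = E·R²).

Side lengths (central angles): a = 0.3393, b = 0.9795, c = 1.2968 rad; semiperimeter s = 1.3078.
By l'Huilier's theorem, tan(E/4) = √[tan(s/2) tan((s−a)/2) tan((s−b)/2) tan((s−c)/2)], giving spherical excess E = 0.0769 rad.
Area = E·R² = 0.0769 × (1737.4)² ≈ 231980 km².

231980 km²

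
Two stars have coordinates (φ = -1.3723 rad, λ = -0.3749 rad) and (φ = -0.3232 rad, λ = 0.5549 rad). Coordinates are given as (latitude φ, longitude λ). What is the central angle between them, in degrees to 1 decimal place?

65.0°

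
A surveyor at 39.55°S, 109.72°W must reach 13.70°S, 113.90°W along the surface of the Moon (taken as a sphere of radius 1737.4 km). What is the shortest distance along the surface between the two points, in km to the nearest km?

792 km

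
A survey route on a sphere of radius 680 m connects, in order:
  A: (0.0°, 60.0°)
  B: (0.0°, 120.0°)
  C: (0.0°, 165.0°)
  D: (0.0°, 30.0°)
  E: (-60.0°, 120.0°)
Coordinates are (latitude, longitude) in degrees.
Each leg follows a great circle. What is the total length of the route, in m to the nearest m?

3917 m

Leg A→B: central angle 1.0472 rad, distance 712.1 m.
Leg B→C: central angle 0.7854 rad, distance 534.1 m.
Leg C→D: central angle 2.3562 rad, distance 1602.2 m.
Leg D→E: central angle 1.5708 rad, distance 1068.1 m.
Total: 712.1 + 534.1 + 1602.2 + 1068.1 ≈ 3917 m.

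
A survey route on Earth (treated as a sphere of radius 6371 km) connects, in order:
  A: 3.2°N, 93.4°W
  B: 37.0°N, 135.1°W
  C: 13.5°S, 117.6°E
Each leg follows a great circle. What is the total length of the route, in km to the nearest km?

Leg A→B: central angle 0.8906 rad, distance 5673.9 km.
Leg B→C: central angle 1.9513 rad, distance 12432.0 km.
Total: 5673.9 + 12432.0 ≈ 18106 km.

18106 km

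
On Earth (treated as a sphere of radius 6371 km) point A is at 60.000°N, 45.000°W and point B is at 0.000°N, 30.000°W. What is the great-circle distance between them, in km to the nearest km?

6796 km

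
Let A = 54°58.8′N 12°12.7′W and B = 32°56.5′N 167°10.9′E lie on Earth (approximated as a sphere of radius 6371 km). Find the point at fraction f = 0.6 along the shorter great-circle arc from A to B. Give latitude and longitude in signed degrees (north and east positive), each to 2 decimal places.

69.77°, 166.58°

The central angle between A and B is δ = 1.6070 rad.
With f = 0.6, the slerp weights are sin((1−f)δ)/sin δ = 0.5998 and sin(fδ)/sin δ = 0.8221.
Weighted sum of the unit vectors: (0.5998)·(0.5609,-0.1214,0.8190) + (0.8221)·(-0.8183,0.1862,0.5438) = (-0.3363, 0.0803, 0.9383).
Converting back: φ = atan2(z, √(x²+y²)) = 69.77°, λ = atan2(y, x) = 166.58°.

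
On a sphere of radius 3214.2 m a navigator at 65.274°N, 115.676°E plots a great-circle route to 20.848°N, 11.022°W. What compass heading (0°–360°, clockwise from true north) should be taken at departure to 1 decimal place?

311.2°

Δλ = -126.698° = -2.2113 rad.
y = sin Δλ · cos φ₂ = (-0.8018)(0.9345) = -0.7493
x = cos φ₁ sin φ₂ − sin φ₁ cos φ₂ cos Δλ = (0.4183)(0.3559) − (0.9083)(0.9345)(-0.5976) = 0.6561
θ = atan2(y, x) = -48.79°; adding 360° gives 311.2°.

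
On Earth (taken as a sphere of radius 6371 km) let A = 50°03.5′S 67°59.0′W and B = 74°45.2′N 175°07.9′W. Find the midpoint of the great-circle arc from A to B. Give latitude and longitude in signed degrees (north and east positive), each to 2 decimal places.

Central angle δ = 2.4808 rad. Interpolating on the sphere with fraction f = 0.5:
P = [sin((1−f)δ)·A + sin(fδ)·B] / sin δ = 1.5412·A + 1.5412·B in Cartesian coordinates,
giving P = (-0.0329, -0.9517, 0.3053), i.e. latitude 17.78°, longitude -91.98°.

17.78°, -91.98°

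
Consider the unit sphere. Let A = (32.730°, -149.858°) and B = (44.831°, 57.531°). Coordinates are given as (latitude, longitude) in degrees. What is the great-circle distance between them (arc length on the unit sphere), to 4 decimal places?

1.7199

With latitudes φ₁ = 32.730°, φ₂ = 44.831° and longitude difference Δλ = -152.611°:
cos c = sin φ₁ sin φ₂ + cos φ₁ cos φ₂ cos Δλ = (0.5407)(0.7050) + (0.8412)(0.7092)(-0.8879) = -0.14852,
so c = arccos(-0.14852) = 1.71987 rad.
On the unit sphere the arc length equals the central angle: 1.7199.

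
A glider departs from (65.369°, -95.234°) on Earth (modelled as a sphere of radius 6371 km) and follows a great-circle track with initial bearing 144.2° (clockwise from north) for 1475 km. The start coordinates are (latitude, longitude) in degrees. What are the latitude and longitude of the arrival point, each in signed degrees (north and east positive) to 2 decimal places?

Angular distance δ = d/R = 1475/6371 = 0.23152 rad; initial bearing θ = 2.5168 rad.
sin φ₂ = sin φ₁ cos δ + cos φ₁ sin δ cos θ = (0.9090)(0.9733) + (0.4168)(0.2295)(-0.8111) = 0.8072, so φ₂ = 53.82°.
Δλ = atan2(sin θ sin δ cos φ₁, cos δ − sin φ₁ sin φ₂) = atan2(0.0559, 0.2396) = 13.143°.
λ₂ = -95.234° + 13.143° = -82.09°.

53.82°, -82.09°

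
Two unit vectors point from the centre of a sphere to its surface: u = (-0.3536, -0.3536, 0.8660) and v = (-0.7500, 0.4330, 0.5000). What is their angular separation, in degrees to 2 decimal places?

u·v = 0.5451; |u| = 1.0000, |v| = 1.0000.
cos θ = (u·v)/(|u||v|) = 0.5451, so θ = 56.97°.

56.97°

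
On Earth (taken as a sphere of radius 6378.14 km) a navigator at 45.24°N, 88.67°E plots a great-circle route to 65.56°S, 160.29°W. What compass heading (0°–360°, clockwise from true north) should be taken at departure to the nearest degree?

144°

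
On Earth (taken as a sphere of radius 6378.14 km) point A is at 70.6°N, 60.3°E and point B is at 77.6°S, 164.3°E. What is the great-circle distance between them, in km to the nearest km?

17789 km

Let φ₁ = 1.2322 rad, φ₂ = -1.3544 rad, and Δλ = 1.8151 rad.
Haversine: a = sin²(Δφ/2) + cos φ₁ cos φ₂ sin²(Δλ/2) = 0.9249 + (0.3322)(0.2147)(0.6210) = 0.96924.
Central angle c = 2·arcsin(√a) = 2.78898 rad.
Distance = R·c = 6378.14 × 2.7890 ≈ 17789 km.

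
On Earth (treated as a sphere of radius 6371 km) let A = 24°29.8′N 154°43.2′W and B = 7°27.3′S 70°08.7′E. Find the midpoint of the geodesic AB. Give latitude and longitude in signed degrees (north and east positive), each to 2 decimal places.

21.33°, 131.78°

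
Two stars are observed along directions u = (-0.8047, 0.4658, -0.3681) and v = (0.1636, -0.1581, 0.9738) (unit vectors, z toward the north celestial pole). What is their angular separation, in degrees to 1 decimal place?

u·v = -0.5637; |u| = 1.0000, |v| = 1.0000.
cos θ = (u·v)/(|u||v|) = -0.5637, so θ = 124.3°.

124.3°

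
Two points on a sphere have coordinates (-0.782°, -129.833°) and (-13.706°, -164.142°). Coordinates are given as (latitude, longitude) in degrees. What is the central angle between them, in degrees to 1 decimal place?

36.3°

In radians: φ₁ = -0.0136, φ₂ = -0.2392, Δλ = -34.309° = -0.5988 rad.
Haversine: a = sin²(Δφ/2) + cos φ₁ cos φ₂ sin²(Δλ/2) = 0.0127 + (0.9999)(0.9715)(0.0870) = 0.09718.
Central angle c = 2·arcsin(√a) = 0.63403 rad.
So the angular separation is 36.3°.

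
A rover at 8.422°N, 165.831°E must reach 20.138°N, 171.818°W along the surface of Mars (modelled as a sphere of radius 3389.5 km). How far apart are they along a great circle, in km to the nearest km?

1454 km

With latitudes φ₁ = 8.422°, φ₂ = 20.138° and longitude difference Δλ = 22.351°:
cos c = sin φ₁ sin φ₂ + cos φ₁ cos φ₂ cos Δλ = (0.1465)(0.3443) + (0.9892)(0.9389)(0.9249) = 0.90939,
so c = arccos(0.90939) = 0.42898 rad.
Distance = R·c = 3389.5 × 0.4290 ≈ 1454 km.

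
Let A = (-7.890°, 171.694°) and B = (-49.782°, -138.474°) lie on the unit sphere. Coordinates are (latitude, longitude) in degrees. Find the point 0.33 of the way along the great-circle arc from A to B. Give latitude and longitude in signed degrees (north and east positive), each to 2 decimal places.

The central angle between A and B is δ = 1.0270 rad.
With f = 0.33, the slerp weights are sin((1−f)δ)/sin δ = 0.7421 and sin(fδ)/sin δ = 0.3885.
Weighted sum of the unit vectors: (0.7421)·(-0.9801,0.1431,-0.1373) + (0.3885)·(-0.4834,-0.4281,-0.7636) = (-0.9152, -0.0601, -0.3985).
Converting back: φ = atan2(z, √(x²+y²)) = -23.49°, λ = atan2(y, x) = -176.24°.

-23.49°, -176.24°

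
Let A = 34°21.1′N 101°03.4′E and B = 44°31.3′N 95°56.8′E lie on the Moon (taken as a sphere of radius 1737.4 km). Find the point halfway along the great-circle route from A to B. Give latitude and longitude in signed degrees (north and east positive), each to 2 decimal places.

Central angle δ = 0.1903 rad. Interpolating on the sphere with fraction f = 0.5:
P = [sin((1−f)δ)·A + sin(fδ)·B] / sin δ = 0.5023·A + 0.5023·B in Cartesian coordinates,
giving P = (-0.1166, 0.7632, 0.6356), i.e. latitude 39.46°, longitude 98.69°.

39.46°, 98.69°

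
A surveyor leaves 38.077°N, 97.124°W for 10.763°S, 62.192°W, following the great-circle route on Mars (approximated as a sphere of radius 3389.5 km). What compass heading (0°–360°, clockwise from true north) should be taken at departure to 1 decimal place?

138.9°

Δλ = 34.932° = 0.6097 rad.
y = sin Δλ · cos φ₂ = (0.5726)(0.9824) = 0.5625
x = cos φ₁ sin φ₂ − sin φ₁ cos φ₂ cos Δλ = (0.7872)(-0.1867) − (0.6167)(0.9824)(0.8198) = -0.6437
θ = atan2(y, x) = 138.85°, so the bearing is 138.9°.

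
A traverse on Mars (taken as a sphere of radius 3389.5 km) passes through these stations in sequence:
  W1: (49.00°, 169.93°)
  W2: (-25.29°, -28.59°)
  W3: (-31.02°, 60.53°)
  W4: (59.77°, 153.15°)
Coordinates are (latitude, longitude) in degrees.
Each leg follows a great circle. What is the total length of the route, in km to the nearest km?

20500 km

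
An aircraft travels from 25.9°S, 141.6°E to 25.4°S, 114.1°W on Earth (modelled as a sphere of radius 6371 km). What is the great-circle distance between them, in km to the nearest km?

10093 km

Let φ₁ = -0.4520 rad, φ₂ = -0.4433 rad, and Δλ = 1.8204 rad.
cos c = sin φ₁ sin φ₂ + cos φ₁ cos φ₂ cos Δλ = (-0.4368)(-0.4289) + (0.8996)(0.9033)(-0.2470) = -0.01335,
so c = arccos(-0.01335) = 1.58415 rad.
Distance = R·c = 6371 × 1.5841 ≈ 10093 km.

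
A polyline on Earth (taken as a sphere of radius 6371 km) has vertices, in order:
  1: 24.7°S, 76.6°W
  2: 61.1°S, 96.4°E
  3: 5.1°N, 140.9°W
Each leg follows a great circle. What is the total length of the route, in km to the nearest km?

22657 km

Leg 1→2: central angle 1.6408 rad, distance 10453.7 km.
Leg 2→3: central angle 1.9155 rad, distance 12203.4 km.
Total: 10453.7 + 12203.4 ≈ 22657 km.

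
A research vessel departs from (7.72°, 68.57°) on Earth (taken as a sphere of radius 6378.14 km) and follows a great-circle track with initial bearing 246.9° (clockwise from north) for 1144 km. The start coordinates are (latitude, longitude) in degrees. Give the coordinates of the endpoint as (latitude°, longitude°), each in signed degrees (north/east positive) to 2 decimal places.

3.60°, 59.11°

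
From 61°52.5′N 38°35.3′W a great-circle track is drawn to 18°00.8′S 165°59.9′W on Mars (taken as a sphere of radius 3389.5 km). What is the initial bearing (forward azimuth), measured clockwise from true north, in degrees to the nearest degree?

Δλ = -127.410° = -2.2237 rad.
y = sin Δλ · cos φ₂ = (-0.7943)(0.9510) = -0.7554
x = cos φ₁ sin φ₂ − sin φ₁ cos φ₂ cos Δλ = (0.4714)(-0.3092) − (0.8819)(0.9510)(-0.6075) = 0.3637
θ = atan2(y, x) = -64.29°; adding 360° gives 296°.

296°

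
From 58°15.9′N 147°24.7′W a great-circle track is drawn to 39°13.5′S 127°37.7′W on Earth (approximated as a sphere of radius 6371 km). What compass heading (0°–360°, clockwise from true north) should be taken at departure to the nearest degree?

165°

Δλ = 19.783° = 0.3453 rad.
y = sin Δλ · cos φ₂ = (0.3385)(0.7747) = 0.2622
x = cos φ₁ sin φ₂ − sin φ₁ cos φ₂ cos Δλ = (0.5260)(-0.6324) − (0.8505)(0.7747)(0.9410) = -0.9526
θ = atan2(y, x) = 164.61°, so the bearing is 165°.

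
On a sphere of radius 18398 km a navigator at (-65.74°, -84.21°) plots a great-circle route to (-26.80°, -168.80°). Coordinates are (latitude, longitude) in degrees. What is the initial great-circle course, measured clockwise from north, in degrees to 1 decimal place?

263.0°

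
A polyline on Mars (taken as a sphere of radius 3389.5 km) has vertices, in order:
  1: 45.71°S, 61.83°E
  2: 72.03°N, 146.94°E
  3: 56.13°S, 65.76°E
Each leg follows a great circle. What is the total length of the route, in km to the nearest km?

Leg 1→2: central angle 2.2950 rad, distance 7778.9 km.
Leg 2→3: central angle 2.4394 rad, distance 8268.4 km.
Total: 7778.9 + 8268.4 ≈ 16047 km.

16047 km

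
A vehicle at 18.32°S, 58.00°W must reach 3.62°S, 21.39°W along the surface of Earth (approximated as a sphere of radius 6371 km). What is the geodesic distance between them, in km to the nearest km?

With latitudes φ₁ = -18.320°, φ₂ = -3.620° and longitude difference Δλ = 36.610°:
cos c = sin φ₁ sin φ₂ + cos φ₁ cos φ₂ cos Δλ = (-0.3143)(-0.0631) + (0.9493)(0.9980)(0.8027) = 0.78035,
so c = arccos(0.78035) = 0.67556 rad.
Distance = R·c = 6371 × 0.6756 ≈ 4304 km.

4304 km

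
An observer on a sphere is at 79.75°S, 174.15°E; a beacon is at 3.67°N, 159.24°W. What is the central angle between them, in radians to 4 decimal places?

1.4749 rad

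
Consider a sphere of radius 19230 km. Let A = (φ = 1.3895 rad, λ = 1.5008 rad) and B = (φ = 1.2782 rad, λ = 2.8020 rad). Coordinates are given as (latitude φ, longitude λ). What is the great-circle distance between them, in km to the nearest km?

In radians: φ₁ = 1.3895, φ₂ = 1.2782, Δλ = 74.553° = 1.3012 rad.
cos c = sin φ₁ sin φ₂ + cos φ₁ cos φ₂ cos Δλ = (0.9836)(0.9575) + (0.1803)(0.2884)(0.2663) = 0.95566,
so c = arccos(0.95566) = 0.29891 rad.
Distance = R·c = 19230 × 0.2989 ≈ 5748 km.

5748 km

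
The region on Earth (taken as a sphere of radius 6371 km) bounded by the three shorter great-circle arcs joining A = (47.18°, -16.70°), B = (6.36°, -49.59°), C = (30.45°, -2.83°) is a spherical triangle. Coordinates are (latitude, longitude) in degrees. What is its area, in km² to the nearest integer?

Side lengths (central angles): a = 0.8723, b = 0.3464, c = 0.8652 rad; semiperimeter s = 1.0420.
By l'Huilier's theorem, tan(E/4) = √[tan(s/2) tan((s−a)/2) tan((s−b)/2) tan((s−c)/2)], giving spherical excess E = 0.1583 rad.
Area = E·R² = 0.1583 × (6371)² ≈ 6424978 km².

6424978 km²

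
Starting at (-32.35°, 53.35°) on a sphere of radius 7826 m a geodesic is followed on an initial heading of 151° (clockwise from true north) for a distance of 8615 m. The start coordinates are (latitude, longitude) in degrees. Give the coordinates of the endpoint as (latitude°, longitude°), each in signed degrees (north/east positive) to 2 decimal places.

-64.30°, 147.94°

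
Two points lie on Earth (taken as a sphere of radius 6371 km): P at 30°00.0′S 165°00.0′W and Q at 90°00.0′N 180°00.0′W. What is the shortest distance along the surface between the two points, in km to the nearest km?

13343 km

In radians: φ₁ = -0.5236, φ₂ = 1.5708, Δλ = -15.000° = -0.2618 rad.
cos c = sin φ₁ sin φ₂ + cos φ₁ cos φ₂ cos Δλ = (-0.5000)(1.0000) + (0.8660)(0.0000)(0.9659) = -0.50000,
so c = arccos(-0.50000) = 2.09440 rad.
Distance = R·c = 6371 × 2.0944 ≈ 13343 km.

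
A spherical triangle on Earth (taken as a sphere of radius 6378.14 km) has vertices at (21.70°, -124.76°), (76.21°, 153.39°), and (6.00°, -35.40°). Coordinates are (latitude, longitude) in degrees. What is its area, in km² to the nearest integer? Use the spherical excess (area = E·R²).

49361997 km²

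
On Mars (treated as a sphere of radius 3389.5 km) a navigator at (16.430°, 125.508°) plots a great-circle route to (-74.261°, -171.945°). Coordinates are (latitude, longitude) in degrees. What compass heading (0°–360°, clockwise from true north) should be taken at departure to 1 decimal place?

With φ₁ = 0.2868, φ₂ = -1.2961, Δλ = 1.0917 rad, the forward-azimuth formula gives
θ = atan2( sin Δλ cos φ₂ , cos φ₁ sin φ₂ − sin φ₁ cos φ₂ cos Δλ ) = atan2(0.2407, -0.9586) = 165.90°.
So the initial bearing is 165.9°.

165.9°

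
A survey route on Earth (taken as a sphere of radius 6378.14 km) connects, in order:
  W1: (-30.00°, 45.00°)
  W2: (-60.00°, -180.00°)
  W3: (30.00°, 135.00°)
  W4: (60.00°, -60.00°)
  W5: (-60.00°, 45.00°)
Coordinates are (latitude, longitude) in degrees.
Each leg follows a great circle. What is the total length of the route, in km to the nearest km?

Leg W1→W2: central angle 1.4436 rad, distance 9207.7 km.
Leg W2→W3: central angle 1.6980 rad, distance 10829.9 km.
Leg W3→W4: central angle 1.5560 rad, distance 9924.6 km.
Leg W4→W5: central angle 2.5230 rad, distance 16092.2 km.
Total: 9207.7 + 10829.9 + 9924.6 + 16092.2 ≈ 46054 km.

46054 km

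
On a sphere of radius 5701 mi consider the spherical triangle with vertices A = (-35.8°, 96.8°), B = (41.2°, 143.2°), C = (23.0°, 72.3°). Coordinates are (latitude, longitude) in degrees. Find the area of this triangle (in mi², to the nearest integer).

23913961 mi²

Side lengths (central angles): a = 1.0656, b = 1.1031, c = 1.5352 rad; semiperimeter s = 1.8520.
By l'Huilier's theorem, tan(E/4) = √[tan(s/2) tan((s−a)/2) tan((s−b)/2) tan((s−c)/2)], giving spherical excess E = 0.7358 rad.
Area = E·R² = 0.7358 × (5701)² ≈ 23913961 mi².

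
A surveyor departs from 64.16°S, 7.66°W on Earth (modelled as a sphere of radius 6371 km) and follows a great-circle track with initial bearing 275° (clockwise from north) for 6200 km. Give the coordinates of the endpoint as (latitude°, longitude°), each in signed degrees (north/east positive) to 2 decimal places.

-28.36°, -77.03°

Angular distance δ = d/R = 6200/6371 = 0.97316 rad; initial bearing θ = 4.7997 rad.
sin φ₂ = sin φ₁ cos δ + cos φ₁ sin δ cos θ = (-0.9000)(0.5627) + (0.4359)(0.8267)(0.0872) = -0.4750, so φ₂ = -28.36°.
Δλ = atan2(sin θ sin δ cos φ₁, cos δ − sin φ₁ sin φ₂) = atan2(-0.3589, 0.1352) = -69.366°.
λ₂ = -7.660° − 69.366° = -77.03°.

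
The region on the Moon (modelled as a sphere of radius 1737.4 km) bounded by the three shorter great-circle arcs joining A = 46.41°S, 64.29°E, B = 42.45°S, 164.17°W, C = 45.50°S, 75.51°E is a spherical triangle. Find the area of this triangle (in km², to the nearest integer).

294192 km²

Side lengths (central angles): a = 1.3487, b = 0.1369, c = 1.4187 rad; semiperimeter s = 1.4522.
By l'Huilier's theorem, tan(E/4) = √[tan(s/2) tan((s−a)/2) tan((s−b)/2) tan((s−c)/2)], giving spherical excess E = 0.0975 rad.
Area = E·R² = 0.0975 × (1737.4)² ≈ 294192 km².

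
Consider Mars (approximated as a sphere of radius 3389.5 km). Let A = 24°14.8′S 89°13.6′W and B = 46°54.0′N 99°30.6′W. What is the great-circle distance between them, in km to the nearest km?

4245 km

Let φ₁ = -0.4232 rad, φ₂ = 0.8186 rad, and Δλ = -0.1795 rad.
cos c = sin φ₁ sin φ₂ + cos φ₁ cos φ₂ cos Δλ = (-0.4107)(0.7302) + (0.9118)(0.6833)(0.9839) = 0.31314,
so c = arccos(0.31314) = 1.25230 rad.
Distance = R·c = 3389.5 × 1.2523 ≈ 4245 km.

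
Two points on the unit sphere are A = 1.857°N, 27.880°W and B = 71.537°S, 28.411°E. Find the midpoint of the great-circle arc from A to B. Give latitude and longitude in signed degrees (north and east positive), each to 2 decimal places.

-37.26°, -15.25°

The central angle between A and B is δ = 1.4254 rad.
With f = 0.5, the slerp weights are sin((1−f)δ)/sin δ = 0.6608 and sin(fδ)/sin δ = 0.6608.
Weighted sum of the unit vectors: (0.6608)·(0.8835,-0.4674,0.0324) + (0.6608)·(0.2785,0.1507,-0.9485) = (0.7679, -0.2093, -0.6054).
Converting back: φ = atan2(z, √(x²+y²)) = -37.26°, λ = atan2(y, x) = -15.25°.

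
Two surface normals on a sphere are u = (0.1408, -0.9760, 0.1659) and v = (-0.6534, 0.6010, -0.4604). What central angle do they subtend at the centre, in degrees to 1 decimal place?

139.0°

u·v = -0.7550; |u| = 1.0000, |v| = 1.0001.
cos θ = (u·v)/(|u||v|) = -0.7549, so θ = 139.0°.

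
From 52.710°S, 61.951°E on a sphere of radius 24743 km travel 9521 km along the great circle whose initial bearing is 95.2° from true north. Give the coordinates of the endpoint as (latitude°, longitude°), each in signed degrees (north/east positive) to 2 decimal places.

-49.29°, 96.92°

Angular distance δ = d/R = 9521/24743 = 0.38480 rad; initial bearing θ = 1.6616 rad.
sin φ₂ = sin φ₁ cos δ + cos φ₁ sin δ cos θ = (-0.7956)(0.9269) + (0.6058)(0.3754)(-0.0906) = -0.7580, so φ₂ = -49.29°.
Δλ = atan2(sin θ sin δ cos φ₁, cos δ − sin φ₁ sin φ₂) = atan2(0.2265, 0.3238) = 34.970°.
λ₂ = 61.951° + 34.970° = 96.92°.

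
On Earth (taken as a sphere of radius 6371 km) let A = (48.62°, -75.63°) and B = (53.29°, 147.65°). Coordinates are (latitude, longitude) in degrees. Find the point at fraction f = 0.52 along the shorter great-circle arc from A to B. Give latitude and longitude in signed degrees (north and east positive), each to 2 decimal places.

73.38°, -141.73°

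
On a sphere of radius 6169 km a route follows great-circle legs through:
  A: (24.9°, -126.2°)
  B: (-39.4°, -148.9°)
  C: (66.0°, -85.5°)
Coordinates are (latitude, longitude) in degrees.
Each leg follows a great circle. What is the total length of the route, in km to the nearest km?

19785 km

Leg A→B: central angle 1.1817 rad, distance 7289.8 km.
Leg B→C: central angle 2.0254 rad, distance 12494.8 km.
Total: 7289.8 + 12494.8 ≈ 19785 km.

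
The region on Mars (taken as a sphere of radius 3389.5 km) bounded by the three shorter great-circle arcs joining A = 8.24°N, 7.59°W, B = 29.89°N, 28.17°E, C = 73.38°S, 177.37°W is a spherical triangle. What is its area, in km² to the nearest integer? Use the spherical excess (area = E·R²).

Side lengths (central angles): a = 2.3480, b = 1.9997, c = 0.6956 rad; semiperimeter s = 2.5216.
By l'Huilier's theorem, tan(E/4) = √[tan(s/2) tan((s−a)/2) tan((s−b)/2) tan((s−c)/2)], giving spherical excess E = 1.1897 rad.
Area = E·R² = 1.1897 × (3389.5)² ≈ 13667773 km².

13667773 km²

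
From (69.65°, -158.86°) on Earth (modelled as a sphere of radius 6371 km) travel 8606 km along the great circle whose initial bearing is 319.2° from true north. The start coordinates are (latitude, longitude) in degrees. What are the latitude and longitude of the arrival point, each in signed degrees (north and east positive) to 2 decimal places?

27.48°, 67.10°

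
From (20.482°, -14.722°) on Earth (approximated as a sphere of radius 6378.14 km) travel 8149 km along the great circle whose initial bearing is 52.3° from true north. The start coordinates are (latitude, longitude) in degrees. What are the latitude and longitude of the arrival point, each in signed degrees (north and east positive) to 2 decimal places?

40.51°, 70.31°

Angular distance δ = d/R = 8149/6378.14 = 1.27765 rad; initial bearing θ = 0.9128 rad.
sin φ₂ = sin φ₁ cos δ + cos φ₁ sin δ cos θ = (0.3499)(0.2890) + (0.9368)(0.9573)(0.6115) = 0.6495, so φ₂ = 40.51°.
Δλ = atan2(sin θ sin δ cos φ₁, cos δ − sin φ₁ sin φ₂) = atan2(0.7096, 0.0617) = 85.032°.
λ₂ = -14.722° + 85.032° = 70.31°.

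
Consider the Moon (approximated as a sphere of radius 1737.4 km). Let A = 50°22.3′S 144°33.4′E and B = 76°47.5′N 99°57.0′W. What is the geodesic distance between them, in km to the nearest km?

With latitudes φ₁ = -50.372°, φ₂ = 76.792° and longitude difference Δλ = 115.493°:
Haversine: a = sin²(Δφ/2) + cos φ₁ cos φ₂ sin²(Δλ/2) = 0.8020 + (0.6378)(0.2285)(0.7152) = 0.90627.
Central angle c = 2·arcsin(√a) = 2.51931 rad.
Distance = R·c = 1737.4 × 2.5193 ≈ 4377 km.

4377 km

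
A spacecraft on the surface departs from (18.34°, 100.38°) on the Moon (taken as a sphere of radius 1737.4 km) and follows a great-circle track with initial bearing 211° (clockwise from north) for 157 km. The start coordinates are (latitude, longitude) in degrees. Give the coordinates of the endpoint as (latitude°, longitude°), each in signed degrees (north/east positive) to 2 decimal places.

Angular distance δ = d/R = 157/1737.4 = 0.09036 rad; initial bearing θ = 3.6826 rad.
sin φ₂ = sin φ₁ cos δ + cos φ₁ sin δ cos θ = (0.3147)(0.9959) + (0.9492)(0.0902)(-0.8572) = 0.2399, so φ₂ = 13.88°.
Δλ = atan2(sin θ sin δ cos φ₁, cos δ − sin φ₁ sin φ₂) = atan2(-0.0441, 0.9204) = -2.744°.
λ₂ = 100.380° − 2.744° = 97.64°.

13.88°, 97.64°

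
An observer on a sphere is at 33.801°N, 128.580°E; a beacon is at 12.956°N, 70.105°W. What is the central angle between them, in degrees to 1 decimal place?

130.0°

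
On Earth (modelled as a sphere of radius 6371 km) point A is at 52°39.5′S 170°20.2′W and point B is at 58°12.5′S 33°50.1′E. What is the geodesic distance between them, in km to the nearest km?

7495 km

In radians: φ₁ = -0.9191, φ₂ = -1.0159, Δλ = -155.828° = -2.7197 rad.
cos c = sin φ₁ sin φ₂ + cos φ₁ cos φ₂ cos Δλ = (-0.7950)(-0.8500) + (0.6066)(0.5268)(-0.9123) = 0.38421,
so c = arccos(0.38421) = 1.17644 rad.
Distance = R·c = 6371 × 1.1764 ≈ 7495 km.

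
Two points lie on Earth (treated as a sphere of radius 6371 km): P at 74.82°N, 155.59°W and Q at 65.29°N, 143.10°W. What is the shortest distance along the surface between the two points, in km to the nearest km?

1155 km

With latitudes φ₁ = 74.820°, φ₂ = 65.290° and longitude difference Δλ = 12.490°:
cos c = sin φ₁ sin φ₂ + cos φ₁ cos φ₂ cos Δλ = (0.9651)(0.9084) + (0.2619)(0.4180)(0.9763) = 0.98361,
so c = arccos(0.98361) = 0.18131 rad.
Distance = R·c = 6371 × 0.1813 ≈ 1155 km.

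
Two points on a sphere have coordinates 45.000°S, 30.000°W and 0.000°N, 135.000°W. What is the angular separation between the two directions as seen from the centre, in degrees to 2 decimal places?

In radians: φ₁ = -0.7854, φ₂ = 0.0000, Δλ = -105.000° = -1.8326 rad.
Haversine: a = sin²(Δφ/2) + cos φ₁ cos φ₂ sin²(Δλ/2) = 0.1464 + (0.7071)(1.0000)(0.6294) = 0.59151.
Central angle c = 2·arcsin(√a) = 1.75485 rad.
So the angular separation is 100.55°.

100.55°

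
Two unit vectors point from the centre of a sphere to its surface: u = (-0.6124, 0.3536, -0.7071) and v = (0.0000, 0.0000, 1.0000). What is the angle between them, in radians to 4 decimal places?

u·v = -0.7071; |u| = 1.0000, |v| = 1.0000.
cos θ = (u·v)/(|u||v|) = -0.7071, so θ = 2.3562 rad.

2.3562 rad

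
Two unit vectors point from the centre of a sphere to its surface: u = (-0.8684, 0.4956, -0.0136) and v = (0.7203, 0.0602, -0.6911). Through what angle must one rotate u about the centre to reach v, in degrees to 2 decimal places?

u·v = -0.5863; |u| = 1.0000, |v| = 1.0000.
cos θ = (u·v)/(|u||v|) = -0.5863, so θ = 125.89°.

125.89°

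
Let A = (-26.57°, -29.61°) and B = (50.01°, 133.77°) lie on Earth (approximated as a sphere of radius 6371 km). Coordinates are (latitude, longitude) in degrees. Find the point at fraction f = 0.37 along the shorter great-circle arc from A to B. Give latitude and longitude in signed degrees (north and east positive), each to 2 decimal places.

Central angle δ = 2.6758 rad. Interpolating on the sphere with fraction f = 0.37:
P = [sin((1−f)δ)·A + sin(fδ)·B] / sin δ = 2.2118·A + 1.8615·B in Cartesian coordinates,
giving P = (0.8923, -0.1136, 0.4369), i.e. latitude 25.90°, longitude -7.25°.

25.90°, -7.25°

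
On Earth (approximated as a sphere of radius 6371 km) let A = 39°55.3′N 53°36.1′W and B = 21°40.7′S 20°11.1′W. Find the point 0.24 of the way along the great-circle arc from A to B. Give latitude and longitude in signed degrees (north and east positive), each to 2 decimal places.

Central angle δ = 1.2049 rad. Interpolating on the sphere with fraction f = 0.24:
P = [sin((1−f)δ)·A + sin(fδ)·B] / sin δ = 0.8492·A + 0.3054·B in Cartesian coordinates,
giving P = (0.6528, -0.6221, 0.4322), i.e. latitude 25.61°, longitude -43.62°.

25.61°, -43.62°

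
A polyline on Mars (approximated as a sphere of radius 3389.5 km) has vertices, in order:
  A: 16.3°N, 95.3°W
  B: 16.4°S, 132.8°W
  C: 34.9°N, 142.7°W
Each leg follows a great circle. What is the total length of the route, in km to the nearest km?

6006 km

Leg A→B: central angle 0.8616 rad, distance 2920.3 km.
Leg B→C: central angle 0.9103 rad, distance 3085.4 km.
Total: 2920.3 + 3085.4 ≈ 6006 km.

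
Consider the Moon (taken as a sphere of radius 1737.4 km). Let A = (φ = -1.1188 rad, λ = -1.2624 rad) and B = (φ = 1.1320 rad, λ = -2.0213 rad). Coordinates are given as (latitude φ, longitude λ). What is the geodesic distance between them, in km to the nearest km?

4028 km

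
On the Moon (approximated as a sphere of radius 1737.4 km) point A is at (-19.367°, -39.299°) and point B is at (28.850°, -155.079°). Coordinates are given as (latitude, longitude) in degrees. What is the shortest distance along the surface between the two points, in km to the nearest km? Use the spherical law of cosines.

3678 km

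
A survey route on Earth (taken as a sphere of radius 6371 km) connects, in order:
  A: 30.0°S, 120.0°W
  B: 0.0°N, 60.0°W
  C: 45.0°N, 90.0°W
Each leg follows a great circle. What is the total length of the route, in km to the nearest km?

Leg A→B: central angle 1.1230 rad, distance 7154.4 km.
Leg B→C: central angle 0.9117 rad, distance 5808.7 km.
Total: 7154.4 + 5808.7 ≈ 12963 km.

12963 km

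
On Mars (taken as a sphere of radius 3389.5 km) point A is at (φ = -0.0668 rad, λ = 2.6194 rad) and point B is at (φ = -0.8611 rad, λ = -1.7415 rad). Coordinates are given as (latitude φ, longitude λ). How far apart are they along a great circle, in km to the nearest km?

5914 km

With latitudes φ₁ = -3.827°, φ₂ = -49.337° and longitude difference Δλ = 110.139°:
cos c = sin φ₁ sin φ₂ + cos φ₁ cos φ₂ cos Δλ = (-0.0668)(-0.7586) + (0.9978)(0.6516)(-0.3443) = -0.17321,
so c = arccos(-0.17321) = 1.74488 rad.
Distance = R·c = 3389.5 × 1.7449 ≈ 5914 km.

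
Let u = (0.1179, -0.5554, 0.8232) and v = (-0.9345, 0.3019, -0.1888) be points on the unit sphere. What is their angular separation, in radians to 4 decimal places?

u·v = -0.4333; |u| = 1.0000, |v| = 1.0000.
cos θ = (u·v)/(|u||v|) = -0.4332, so θ = 2.0189 rad.

2.0189 rad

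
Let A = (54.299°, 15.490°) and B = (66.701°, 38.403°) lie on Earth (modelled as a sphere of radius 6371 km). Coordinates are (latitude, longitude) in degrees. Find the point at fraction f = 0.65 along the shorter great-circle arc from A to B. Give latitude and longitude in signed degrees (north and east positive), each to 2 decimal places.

The central angle between A and B is δ = 0.2893 rad.
With f = 0.65, the slerp weights are sin((1−f)δ)/sin δ = 0.3543 and sin(fδ)/sin δ = 0.6553.
Weighted sum of the unit vectors: (0.3543)·(0.5624,0.1559,0.8121) + (0.6553)·(0.3100,0.2457,0.9185) = (0.4024, 0.2162, 0.8896).
Converting back: φ = atan2(z, √(x²+y²)) = 62.82°, λ = atan2(y, x) = 28.25°.

62.82°, 28.25°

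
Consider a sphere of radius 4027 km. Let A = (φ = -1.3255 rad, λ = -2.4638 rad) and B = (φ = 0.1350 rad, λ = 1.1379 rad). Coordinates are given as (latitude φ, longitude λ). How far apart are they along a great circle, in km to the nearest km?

7749 km

In radians: φ₁ = -1.3255, φ₂ = 0.1350, Δλ = -153.638° = -2.6815 rad.
cos c = sin φ₁ sin φ₂ + cos φ₁ cos φ₂ cos Δλ = (-0.9701)(0.1346) + (0.2428)(0.9909)(-0.8960) = -0.34617,
so c = arccos(-0.34617) = 1.92428 rad.
Distance = R·c = 4027 × 1.9243 ≈ 7749 km.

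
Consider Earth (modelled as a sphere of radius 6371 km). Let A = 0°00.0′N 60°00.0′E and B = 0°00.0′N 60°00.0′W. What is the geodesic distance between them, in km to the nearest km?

13343 km

With latitudes φ₁ = 0.000°, φ₂ = 0.000° and longitude difference Δλ = -120.000°:
Haversine: a = sin²(Δφ/2) + cos φ₁ cos φ₂ sin²(Δλ/2) = 0.0000 + (1.0000)(1.0000)(0.7500) = 0.75000.
Central angle c = 2·arcsin(√a) = 2.09440 rad.
Distance = R·c = 6371 × 2.0944 ≈ 13343 km.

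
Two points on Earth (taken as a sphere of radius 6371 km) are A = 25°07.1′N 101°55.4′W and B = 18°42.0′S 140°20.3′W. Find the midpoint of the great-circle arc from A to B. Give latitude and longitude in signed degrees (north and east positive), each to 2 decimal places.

3.40°, -121.58°

Central angle δ = 1.0052 rad. Interpolating on the sphere with fraction f = 0.5:
P = [sin((1−f)δ)·A + sin(fδ)·B] / sin δ = 0.5706·A + 0.5706·B in Cartesian coordinates,
giving P = (-0.5228, -0.8504, 0.0593), i.e. latitude 3.40°, longitude -121.58°.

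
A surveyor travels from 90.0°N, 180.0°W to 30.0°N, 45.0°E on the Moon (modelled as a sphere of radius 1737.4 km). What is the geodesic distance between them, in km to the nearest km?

Let φ₁ = 1.5708 rad, φ₂ = 0.5236 rad, and Δλ = -2.3562 rad.
Haversine: a = sin²(Δφ/2) + cos φ₁ cos φ₂ sin²(Δλ/2) = 0.2500 + (0.0000)(0.8660)(0.8536) = 0.25000.
Central angle c = 2·arcsin(√a) = 1.04720 rad.
Distance = R·c = 1737.4 × 1.0472 ≈ 1819 km.

1819 km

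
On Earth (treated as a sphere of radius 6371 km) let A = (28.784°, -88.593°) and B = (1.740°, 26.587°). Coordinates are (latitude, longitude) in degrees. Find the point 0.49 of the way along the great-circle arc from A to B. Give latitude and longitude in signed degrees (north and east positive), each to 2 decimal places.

27.19°, -26.29°

Central angle δ = 1.9370 rad. Interpolating on the sphere with fraction f = 0.49:
P = [sin((1−f)δ)·A + sin(fδ)·B] / sin δ = 0.8942·A + 0.8707·B in Cartesian coordinates,
giving P = (0.7975, -0.3940, 0.4570), i.e. latitude 27.19°, longitude -26.29°.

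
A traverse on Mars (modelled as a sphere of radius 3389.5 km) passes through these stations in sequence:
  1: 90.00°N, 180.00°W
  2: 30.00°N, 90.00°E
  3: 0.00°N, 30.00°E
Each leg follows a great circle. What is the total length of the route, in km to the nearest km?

Leg 1→2: central angle 1.0472 rad, distance 3549.5 km.
Leg 2→3: central angle 1.1230 rad, distance 3806.3 km.
Total: 3549.5 + 3806.3 ≈ 7356 km.

7356 km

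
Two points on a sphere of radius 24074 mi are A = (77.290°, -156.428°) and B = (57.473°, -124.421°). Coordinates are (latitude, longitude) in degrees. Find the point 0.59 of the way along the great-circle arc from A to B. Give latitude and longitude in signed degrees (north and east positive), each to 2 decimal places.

66.18°, -131.37°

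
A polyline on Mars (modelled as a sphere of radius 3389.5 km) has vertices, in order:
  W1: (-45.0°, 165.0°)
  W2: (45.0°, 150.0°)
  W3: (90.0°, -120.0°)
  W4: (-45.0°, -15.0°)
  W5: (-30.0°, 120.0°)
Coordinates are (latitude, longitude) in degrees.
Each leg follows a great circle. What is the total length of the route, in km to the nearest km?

21624 km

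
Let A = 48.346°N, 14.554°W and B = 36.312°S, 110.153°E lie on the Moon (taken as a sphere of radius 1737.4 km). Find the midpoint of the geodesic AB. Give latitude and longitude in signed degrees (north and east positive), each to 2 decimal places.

12.60°, 58.19°

The central angle between A and B is δ = 2.4149 rad.
With f = 0.5, the slerp weights are sin((1−f)δ)/sin δ = 1.4069 and sin(fδ)/sin δ = 1.4069.
Weighted sum of the unit vectors: (1.4069)·(0.6433,-0.1670,0.7472) + (1.4069)·(-0.2776,0.7565,-0.5922) = (0.5145, 0.8293, 0.2181).
Converting back: φ = atan2(z, √(x²+y²)) = 12.60°, λ = atan2(y, x) = 58.19°.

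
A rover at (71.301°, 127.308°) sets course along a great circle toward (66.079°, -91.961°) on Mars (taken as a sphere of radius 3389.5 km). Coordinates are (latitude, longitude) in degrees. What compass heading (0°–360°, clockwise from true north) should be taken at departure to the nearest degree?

With φ₁ = 1.2444, φ₂ = 1.1533, Δλ = 2.4562 rad, the forward-azimuth formula gives
θ = atan2( sin Δλ cos φ₂ , cos φ₁ sin φ₂ − sin φ₁ cos φ₂ cos Δλ ) = atan2(0.2567, 0.5904) = 23.49°.
So the initial bearing is 23°.

23°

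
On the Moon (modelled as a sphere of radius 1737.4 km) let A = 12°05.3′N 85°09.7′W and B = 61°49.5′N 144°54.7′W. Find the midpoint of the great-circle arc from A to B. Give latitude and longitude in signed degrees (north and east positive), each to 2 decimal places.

Central angle δ = 1.1404 rad. Interpolating on the sphere with fraction f = 0.5:
P = [sin((1−f)δ)·A + sin(fδ)·B] / sin δ = 0.5940·A + 0.5940·B in Cartesian coordinates,
giving P = (-0.1805, -0.7400, 0.6480), i.e. latitude 40.39°, longitude -103.71°.

40.39°, -103.71°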